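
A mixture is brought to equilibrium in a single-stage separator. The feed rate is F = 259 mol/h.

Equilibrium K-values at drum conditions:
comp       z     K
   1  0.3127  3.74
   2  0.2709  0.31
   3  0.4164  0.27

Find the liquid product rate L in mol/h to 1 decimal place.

L = 210.6 mol/h

Rachford–Rice: g(ψ) = Σ zᵢ(Kᵢ−1)/(1+ψ(Kᵢ−1)) = 0.
g(0) = ΣzᵢKᵢ − 1 = 0.3659 and g(1) = 1 − Σzᵢ/Kᵢ = -1.4997, so a root lies in (0, 1).
Newton–Raphson from ψ = 0.5:
  ψ = 0.5000: g = -0.40255, g' = -1.2689 → ψ = 0.1828
  ψ = 0.1828: g = 0.00626, g' = -1.5067 → ψ = 0.1869
Converged at ψ = 0.1869.
Then V = ψ·F = 0.1869·259 = 48.4 mol/h and L = F − V = 210.6 mol/h.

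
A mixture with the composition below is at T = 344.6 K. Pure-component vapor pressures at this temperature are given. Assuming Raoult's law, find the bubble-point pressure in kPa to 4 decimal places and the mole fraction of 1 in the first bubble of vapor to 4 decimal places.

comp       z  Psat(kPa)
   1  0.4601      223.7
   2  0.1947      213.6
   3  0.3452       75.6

Pbub = 170.6094 kPa, y_1 = 0.6033

At the bubble point ψ → 0, so ΣzᵢKᵢ = 1 with Kᵢ = Pᵢˢᵃᵗ/P ⇒ P = ΣzᵢPᵢˢᵃᵗ.
P = 0.4601·223.7 + 0.1947·213.6 + 0.3452·75.6 = 170.6094 kPa
yᵢ = zᵢPᵢˢᵃᵗ/P ⇒ y_1 = 0.4601·223.7/170.6094 = 0.6033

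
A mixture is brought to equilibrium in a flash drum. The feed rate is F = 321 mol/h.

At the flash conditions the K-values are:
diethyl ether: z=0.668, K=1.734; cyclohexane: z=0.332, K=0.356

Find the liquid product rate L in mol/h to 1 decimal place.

Rachford–Rice: g(V/F) = Σ zᵢ(Kᵢ−1)/(1+V/F(Kᵢ−1)) = 0.
g(0) = ΣzᵢKᵢ − 1 = 0.277 and g(1) = 1 − Σzᵢ/Kᵢ = -0.318, so a root lies in (0, 1).
Binary case is linear: z₁(K₁−1)(1+V/F(K₂−1)) + z₂(K₂−1)(1+V/F(K₁−1)) = 0
⇒ V/F = [z₁(K₁−1)+z₂(K₂−1)] / [−(K₁−1)(K₂−1)] = 0.2765/0.4727 = 0.585
Then V = V/F·F = 0.5850·321 = 187.8 mol/h and L = F − V = 133.2 mol/h.

L = 133.2 mol/h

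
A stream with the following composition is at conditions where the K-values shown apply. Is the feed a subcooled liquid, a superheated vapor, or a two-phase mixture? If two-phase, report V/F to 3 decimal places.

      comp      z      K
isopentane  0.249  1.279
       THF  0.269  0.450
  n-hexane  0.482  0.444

ΣzᵢKᵢ = 0.654; Σzᵢ/Kᵢ = 1.878.
Since ΣzᵢKᵢ < 1 the mixture is below its bubble point — single liquid phase.

subcooled liquid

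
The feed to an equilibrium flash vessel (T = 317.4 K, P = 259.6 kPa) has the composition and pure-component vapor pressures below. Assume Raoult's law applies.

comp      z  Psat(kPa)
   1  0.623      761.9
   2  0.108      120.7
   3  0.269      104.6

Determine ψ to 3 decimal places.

Raoult's law: Kᵢ = Pᵢˢᵃᵗ/P = Pᵢˢᵃᵗ/259.6.
  K_1 = 761.9/259.6 = 2.93490, K_2 = 120.7/259.6 = 0.46495, K_3 = 104.6/259.6 = 0.40293
Rachford–Rice: g(ψ) = Σ zᵢ(Kᵢ−1)/(1+ψ(Kᵢ−1)) = 0.
g(0) = ΣzᵢKᵢ − 1 = 0.987 and g(1) = 1 − Σzᵢ/Kᵢ = -0.112, so a root lies in (0, 1).
Iterate (Newton) starting at ψ = 0.5:
  ψ = 0.500: g = 0.3048, g' = -0.855 → ψ = 0.856
  ψ = 0.856: g = 0.0183, g' = -0.837 → ψ = 0.878
Converged at ψ = 0.878.

ψ = 0.878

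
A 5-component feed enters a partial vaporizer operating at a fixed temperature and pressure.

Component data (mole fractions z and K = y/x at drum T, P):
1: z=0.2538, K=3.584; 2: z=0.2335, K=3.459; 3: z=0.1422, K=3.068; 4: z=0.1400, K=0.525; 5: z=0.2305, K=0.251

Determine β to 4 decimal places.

Let β = V/F and solve Σ zᵢ(Kᵢ−1)/(1+β(Kᵢ−1)) = 0.
Feasibility: ΣzᵢKᵢ = 2.2849, Σzᵢ/Kᵢ = 1.3697 — both > 1, two phases present.
Newton–Raphson from β = 0.5:
  β = 0.5000: g = 0.32502, g' = -1.1385 → β = 0.7855
  β = 0.7855: g = -0.00108, g' = -1.2806 → β = 0.7846
Converged at β = 0.7846.

β = 0.7846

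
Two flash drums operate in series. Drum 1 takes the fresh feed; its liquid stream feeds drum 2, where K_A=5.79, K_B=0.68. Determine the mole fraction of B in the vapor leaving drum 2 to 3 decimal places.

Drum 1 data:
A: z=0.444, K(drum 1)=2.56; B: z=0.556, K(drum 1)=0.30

y_B (drum 2) = 0.637

Drum 1:
Material balance + equilibrium reduce to Σ zᵢ(Kᵢ−1)/(1+ψ₁(Kᵢ−1)) = 0.
g(0) = ΣzᵢKᵢ − 1 = 0.303 and g(1) = 1 − Σzᵢ/Kᵢ = -1.027, so a root lies in (0, 1).
Binary case is linear: z₁(K₁−1)(1+ψ₁(K₂−1)) + z₂(K₂−1)(1+ψ₁(K₁−1)) = 0
⇒ ψ₁ = [z₁(K₁−1)+z₂(K₂−1)] / [−(K₁−1)(K₂−1)] = 0.3034/1.0920 = 0.278
Drum-1 compositions:
  A: x = 0.310, y = 0.793
  B: x = 0.690, y = 0.207
Drum-2 feed = drum-1 liquid: z₂ = (0.3097, 0.6903).
Drum 2:
Rachford–Rice: g(ψ₂) = Σ zᵢ(Kᵢ−1)/(1+ψ₂(Kᵢ−1)) = 0.
Check two-phase: ΣzᵢKᵢ = 2.263 > 1 and Σzᵢ/Kᵢ = 1.069 > 1, so g(0) = 1.263 > 0 and g(1) = -0.069 < 0.
Binary case is linear: z₁(K₁−1)(1+ψ₂(K₂−1)) + z₂(K₂−1)(1+ψ₂(K₁−1)) = 0
⇒ ψ₂ = [z₁(K₁−1)+z₂(K₂−1)] / [−(K₁−1)(K₂−1)] = 1.2627/1.5328 = 0.824
  A: x = 0.063, y = 0.363
  B: x = 0.937, y = 0.637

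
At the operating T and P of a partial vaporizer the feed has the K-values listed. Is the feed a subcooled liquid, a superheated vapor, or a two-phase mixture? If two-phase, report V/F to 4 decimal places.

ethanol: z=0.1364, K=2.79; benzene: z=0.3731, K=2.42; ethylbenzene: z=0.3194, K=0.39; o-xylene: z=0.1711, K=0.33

two-phase, V/F = 0.4824

ΣzᵢKᵢ = 1.4645; Σzᵢ/Kᵢ = 1.5405.
Both exceed 1, so a two-phase solution exists.
Newton–Raphson from ψ = 0.5:
  ψ = 0.5000: g = -0.01406, g' = -0.7987 → ψ = 0.4824
Converged at ψ = 0.4824.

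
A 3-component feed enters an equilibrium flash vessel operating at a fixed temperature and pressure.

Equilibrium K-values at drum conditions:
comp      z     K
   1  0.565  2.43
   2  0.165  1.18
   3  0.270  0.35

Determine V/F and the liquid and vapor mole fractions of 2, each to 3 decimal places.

Rachford–Rice: g(V/F) = Σ zᵢ(Kᵢ−1)/(1+V/F(Kᵢ−1)) = 0.
Check two-phase: ΣzᵢKᵢ = 1.662 > 1 and Σzᵢ/Kᵢ = 1.144 > 1, so g(0) = 0.662 > 0 and g(1) = -0.144 < 0.
Newton–Raphson from V/F = 0.58:
  V/F = 0.580: g = 0.1868, g' = -0.644 → V/F = 0.870
  V/F = 0.870: g = -0.0185, g' = -0.838 → V/F = 0.848
Converged at V/F = 0.848.
Compositions from xᵢ = zᵢ/(1+V/F(Kᵢ−1)), yᵢ = Kᵢxᵢ:
  1: x = 0.255, y = 0.621
  2: x = 0.143, y = 0.169
  3: x = 0.601, y = 0.211

V/F = 0.848, x_2 = 0.143, y_2 = 0.169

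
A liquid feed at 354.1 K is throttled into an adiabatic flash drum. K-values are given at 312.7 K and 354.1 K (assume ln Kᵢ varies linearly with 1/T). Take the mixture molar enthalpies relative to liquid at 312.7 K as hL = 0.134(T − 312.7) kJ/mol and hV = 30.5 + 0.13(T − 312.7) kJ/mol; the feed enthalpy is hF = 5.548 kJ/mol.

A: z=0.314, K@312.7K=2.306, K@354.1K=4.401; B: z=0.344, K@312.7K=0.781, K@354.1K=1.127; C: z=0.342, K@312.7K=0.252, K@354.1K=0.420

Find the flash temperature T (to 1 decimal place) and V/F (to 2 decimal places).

Adiabatic flash: solve Rachford–Rice at each trial T, then check hF = ψ·hV(T) + (1−ψ)·hL(T).
  T = 312.7 K: K = (2.306, 0.781, 0.252), RR gives ψ = 0.114, H_out = 3.478 kJ/mol
  T = 354.1 K: K = (4.401, 1.127, 0.420), RR gives ψ = 0.734, H_out = 27.813 kJ/mol
  T = 333.4 K: K = (3.250, 0.949, 0.331), RR gives ψ = 0.458, H_out = 16.695 kJ/mol
  T = 323.0 K: K = (2.751, 0.863, 0.290), RR gives ψ = 0.304, H_out = 10.631 kJ/mol
  T = 317.9 K: K = (2.524, 0.822, 0.271), RR gives ψ = 0.217, H_out = 7.296 kJ/mol
  T = 315.3 K: K = (2.414, 0.801, 0.261), RR gives ψ = 0.167, H_out = 5.451 kJ/mol
  T = 316.6 K: K = (2.469, 0.812, 0.266), RR gives ψ = 0.192, H_out = 6.388 kJ/mol
Linear interpolation between T = 315.3 (H_out = 5.451) and T = 316.6 (H_out = 6.388) on hF = 5.548 gives T ≈ 315.4 K, at which ψ = 0.17.

T = 315.4 K, V/F = 0.17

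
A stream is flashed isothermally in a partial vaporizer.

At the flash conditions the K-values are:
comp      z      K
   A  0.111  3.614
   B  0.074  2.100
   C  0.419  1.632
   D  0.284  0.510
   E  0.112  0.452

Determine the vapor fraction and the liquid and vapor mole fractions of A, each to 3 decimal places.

ψ = 0.746, x_A = 0.038, y_A = 0.136

Material balance + equilibrium reduce to Σ zᵢ(Kᵢ−1)/(1+ψ(Kᵢ−1)) = 0.
Feasibility: ΣzᵢKᵢ = 1.436, Σzᵢ/Kᵢ = 1.127 — both > 1, two phases present.
Newton iteration, ψ⁰ = 0.5:
  ψ = 0.500: g = 0.1107, g' = -0.460 → ψ = 0.741
  ψ = 0.741: g = 0.0023, g' = -0.456 → ψ = 0.746
Converged at ψ = 0.746.
Compositions from xᵢ = zᵢ/(1+ψ(Kᵢ−1)), yᵢ = Kᵢxᵢ:
  A: x = 0.038, y = 0.136
  B: x = 0.041, y = 0.085
  C: x = 0.285, y = 0.465
  D: x = 0.448, y = 0.228
  E: x = 0.189, y = 0.086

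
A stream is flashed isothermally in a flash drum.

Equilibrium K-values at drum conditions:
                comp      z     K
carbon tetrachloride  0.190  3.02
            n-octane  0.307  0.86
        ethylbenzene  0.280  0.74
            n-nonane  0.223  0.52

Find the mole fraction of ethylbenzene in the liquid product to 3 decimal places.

x_ethylbenzene = 0.302

Material balance + equilibrium reduce to Σ zᵢ(Kᵢ−1)/(1+V/F(Kᵢ−1)) = 0.
Check two-phase: ΣzᵢKᵢ = 1.161 > 1 and Σzᵢ/Kᵢ = 1.227 > 1, so g(0) = 0.161 > 0 and g(1) = -0.227 < 0.
Iterate (Newton) starting at V/F = 0.52:
  V/F = 0.520: g = -0.0860, g' = -0.308 → V/F = 0.241
  V/F = 0.241: g = 0.0151, g' = -0.445 → V/F = 0.275
  V/F = 0.275: g = 0.0005, g' = -0.417 → V/F = 0.276
Converged at V/F = 0.276.
Compositions from xᵢ = zᵢ/(1+V/F(Kᵢ−1)), yᵢ = Kᵢxᵢ:
  carbon tetrachloride: x = 0.122, y = 0.369
  n-octane: x = 0.319, y = 0.275
  ethylbenzene: x = 0.302, y = 0.223
  n-nonane: x = 0.257, y = 0.134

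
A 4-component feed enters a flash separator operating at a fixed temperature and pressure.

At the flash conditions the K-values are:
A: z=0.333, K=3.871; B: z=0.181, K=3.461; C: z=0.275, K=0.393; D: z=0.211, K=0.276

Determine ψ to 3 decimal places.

ψ = 0.599

Newton–Raphson from ψ = 0.5:
  ψ = 0.500: g = 0.1131, g' = -1.164 → ψ = 0.597
  ψ = 0.597: g = 0.0015, g' = -1.145 → ψ = 0.599
Converged at ψ = 0.599.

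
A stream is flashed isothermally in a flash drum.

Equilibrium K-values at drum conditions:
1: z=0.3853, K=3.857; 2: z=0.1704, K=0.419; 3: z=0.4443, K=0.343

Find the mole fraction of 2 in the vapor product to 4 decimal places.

y_2 = 0.0923

Let ψ = V/F and solve Σ zᵢ(Kᵢ−1)/(1+ψ(Kᵢ−1)) = 0.
g(0) = ΣzᵢKᵢ − 1 = 0.7099 and g(1) = 1 − Σzᵢ/Kᵢ = -0.8019, so a root lies in (0, 1).
Newton iteration, ψ⁰ = 0.5:
  ψ = 0.5000: g = -0.12096, g' = -1.0729 → ψ = 0.3873
  ψ = 0.3873: g = 0.00334, g' = -1.1496 → ψ = 0.3902
Converged at ψ = 0.3902.
Compositions from xᵢ = zᵢ/(1+ψ(Kᵢ−1)), yᵢ = Kᵢxᵢ:
  1: x = 0.1822, y = 0.7027
  2: x = 0.2204, y = 0.0923
  3: x = 0.5974, y = 0.2049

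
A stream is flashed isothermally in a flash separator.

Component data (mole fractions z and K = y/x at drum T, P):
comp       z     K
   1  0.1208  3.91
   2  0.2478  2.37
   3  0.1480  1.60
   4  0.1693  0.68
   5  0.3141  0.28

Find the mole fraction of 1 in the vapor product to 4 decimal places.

Rachford–Rice: g(ψ) = Σ zᵢ(Kᵢ−1)/(1+ψ(Kᵢ−1)) = 0.
g(0) = ΣzᵢKᵢ − 1 = 0.4995 and g(1) = 1 − Σzᵢ/Kᵢ = -0.5987, so a root lies in (0, 1).
Newton–Raphson from ψ = 0.5:
  ψ = 0.5000: g = -0.00489, g' = -0.7872 → ψ = 0.4938
Converged at ψ = 0.4938.
Compositions from xᵢ = zᵢ/(1+ψ(Kᵢ−1)), yᵢ = Kᵢxᵢ:
  1: x = 0.0496, y = 0.1938
  2: x = 0.1478, y = 0.3503
  3: x = 0.1142, y = 0.1827
  4: x = 0.2011, y = 0.1367
  5: x = 0.4874, y = 0.1365

y_1 = 0.1938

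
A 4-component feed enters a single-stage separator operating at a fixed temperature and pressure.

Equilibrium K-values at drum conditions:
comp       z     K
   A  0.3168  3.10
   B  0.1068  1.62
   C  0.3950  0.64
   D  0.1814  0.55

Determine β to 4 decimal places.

Let β = V/F and solve Σ zᵢ(Kᵢ−1)/(1+β(Kᵢ−1)) = 0.
Feasibility: ΣzᵢKᵢ = 1.5077, Σzᵢ/Kᵢ = 1.1151 — both > 1, two phases present.
Iterate (Newton) starting at β = 0.63:
  β = 0.6300: g = 0.03617, g' = -0.4373 → β = 0.7127
  β = 0.7127: g = 0.00094, g' = -0.4161 → β = 0.7150
Converged at β = 0.7150.

β = 0.7150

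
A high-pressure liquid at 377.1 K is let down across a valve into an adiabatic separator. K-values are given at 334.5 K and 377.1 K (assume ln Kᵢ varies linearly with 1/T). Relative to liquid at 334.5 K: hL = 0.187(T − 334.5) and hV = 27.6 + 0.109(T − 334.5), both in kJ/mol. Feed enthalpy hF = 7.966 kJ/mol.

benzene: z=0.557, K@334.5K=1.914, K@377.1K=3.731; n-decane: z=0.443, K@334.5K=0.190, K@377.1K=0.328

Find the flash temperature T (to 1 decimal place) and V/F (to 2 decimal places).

Adiabatic flash: solve Rachford–Rice at each trial T, then check hF = ψ·hV(T) + (1−ψ)·hL(T).
  T = 334.5 K: K = (1.914, 0.190), RR gives ψ = 0.203, H_out = 5.602 kJ/mol
  T = 377.1 K: K = (3.731, 0.328), RR gives ψ = 0.667, H_out = 24.151 kJ/mol
  T = 355.8 K: K = (2.726, 0.254), RR gives ψ = 0.490, H_out = 16.687 kJ/mol
  T = 345.1 K: K = (2.295, 0.220), RR gives ψ = 0.372, H_out = 11.951 kJ/mol
  T = 339.8 K: K = (2.099, 0.205), RR gives ψ = 0.297, H_out = 9.075 kJ/mol
  T = 337.1 K: K = (2.003, 0.197), RR gives ψ = 0.252, H_out = 7.398 kJ/mol
  T = 338.5 K: K = (2.052, 0.201), RR gives ψ = 0.276, H_out = 8.288 kJ/mol
Linear interpolation between T = 337.1 (H_out = 7.398) and T = 338.5 (H_out = 8.288) on hF = 7.966 gives T ≈ 338.0 K, at which ψ = 0.27.

T = 338.0 K, V/F = 0.27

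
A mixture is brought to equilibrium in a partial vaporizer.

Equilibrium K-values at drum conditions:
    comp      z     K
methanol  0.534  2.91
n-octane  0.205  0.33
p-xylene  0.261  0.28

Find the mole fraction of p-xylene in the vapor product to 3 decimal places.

Material balance + equilibrium reduce to Σ zᵢ(Kᵢ−1)/(1+ψ(Kᵢ−1)) = 0.
Feasibility: ΣzᵢKᵢ = 1.695, Σzᵢ/Kᵢ = 1.737 — both > 1, two phases present.
Newton iteration, ψ⁰ = 0.67:
  ψ = 0.670: g = -0.1649, g' = -1.183 → ψ = 0.531
  ψ = 0.531: g = -0.0106, g' = -1.056 → ψ = 0.521
Converged at ψ = 0.521.
Compositions from xᵢ = zᵢ/(1+ψ(Kᵢ−1)), yᵢ = Kᵢxᵢ:
  methanol: x = 0.268, y = 0.779
  n-octane: x = 0.315, y = 0.104
  p-xylene: x = 0.417, y = 0.117

y_p-xylene = 0.117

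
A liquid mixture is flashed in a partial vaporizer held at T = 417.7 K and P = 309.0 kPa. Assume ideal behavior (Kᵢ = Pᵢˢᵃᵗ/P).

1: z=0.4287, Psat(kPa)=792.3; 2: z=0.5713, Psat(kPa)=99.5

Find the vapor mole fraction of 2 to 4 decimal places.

y_2 = 0.2246

Raoult's law: Kᵢ = Pᵢˢᵃᵗ/P = Pᵢˢᵃᵗ/309.0.
  K_1 = 792.3/309.0 = 2.564078, K_2 = 99.5/309.0 = 0.322006
Binary case is linear: z₁(K₁−1)(1+β(K₂−1)) + z₂(K₂−1)(1+β(K₁−1)) = 0
⇒ β = [z₁(K₁−1)+z₂(K₂−1)] / [−(K₁−1)(K₂−1)] = 0.28318/1.06043 = 0.2670
Compositions from xᵢ = zᵢ/(1+β(Kᵢ−1)), yᵢ = Kᵢxᵢ:
  1: x = 0.3024, y = 0.7754
  2: x = 0.6976, y = 0.2246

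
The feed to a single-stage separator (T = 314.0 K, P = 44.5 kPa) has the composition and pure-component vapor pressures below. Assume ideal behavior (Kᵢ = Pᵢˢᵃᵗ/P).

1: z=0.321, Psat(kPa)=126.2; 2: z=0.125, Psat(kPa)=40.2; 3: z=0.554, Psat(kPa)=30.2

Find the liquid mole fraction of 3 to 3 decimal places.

Raoult's law: Kᵢ = Pᵢˢᵃᵗ/P = Pᵢˢᵃᵗ/44.5.
  K_1 = 126.2/44.5 = 2.83596, K_2 = 40.2/44.5 = 0.90337, K_3 = 30.2/44.5 = 0.67865
Material balance + equilibrium reduce to Σ zᵢ(Kᵢ−1)/(1+ψ(Kᵢ−1)) = 0.
Feasibility: ΣzᵢKᵢ = 1.399, Σzᵢ/Kᵢ = 1.068 — both > 1, two phases present.
Newton iteration, ψ⁰ = 0.68:
  ψ = 0.680: g = 0.0214, g' = -0.309 → ψ = 0.749
  ψ = 0.749: g = 0.0006, g' = -0.292 → ψ = 0.751
Converged at ψ = 0.751.
Compositions from xᵢ = zᵢ/(1+ψ(Kᵢ−1)), yᵢ = Kᵢxᵢ:
  1: x = 0.135, y = 0.383
  2: x = 0.135, y = 0.122
  3: x = 0.730, y = 0.496

x_3 = 0.730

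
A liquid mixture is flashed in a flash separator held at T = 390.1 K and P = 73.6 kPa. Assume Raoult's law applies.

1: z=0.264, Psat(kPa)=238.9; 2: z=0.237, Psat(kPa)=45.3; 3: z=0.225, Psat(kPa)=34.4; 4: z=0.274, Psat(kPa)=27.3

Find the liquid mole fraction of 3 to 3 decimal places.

Raoult's law: Kᵢ = Pᵢˢᵃᵗ/P = Pᵢˢᵃᵗ/73.6.
  K_1 = 238.9/73.6 = 3.24592, K_2 = 45.3/73.6 = 0.61549, K_3 = 34.4/73.6 = 0.46739, K_4 = 27.3/73.6 = 0.37092
Newton iteration, β⁰ = 0.32:
  β = 0.320: g = -0.1192, g' = -0.759 → β = 0.163
  β = 0.163: g = 0.0135, g' = -0.965 → β = 0.177
Converged at β = 0.177.
Compositions from xᵢ = zᵢ/(1+β(Kᵢ−1)), yᵢ = Kᵢxᵢ:
  1: x = 0.189, y = 0.613
  2: x = 0.254, y = 0.157
  3: x = 0.248, y = 0.116
  4: x = 0.308, y = 0.114

x_3 = 0.248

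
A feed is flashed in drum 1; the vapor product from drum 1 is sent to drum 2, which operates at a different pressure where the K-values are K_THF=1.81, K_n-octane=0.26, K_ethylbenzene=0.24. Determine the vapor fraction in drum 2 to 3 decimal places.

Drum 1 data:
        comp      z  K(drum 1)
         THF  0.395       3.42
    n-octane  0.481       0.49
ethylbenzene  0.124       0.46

V/F (drum 2) = 0.316

Drum 1:
Rachford–Rice: g(ψ₁) = Σ zᵢ(Kᵢ−1)/(1+ψ₁(Kᵢ−1)) = 0.
Check two-phase: ΣzᵢKᵢ = 1.644 > 1 and Σzᵢ/Kᵢ = 1.367 > 1, so g(0) = 0.644 > 0 and g(1) = -0.367 < 0.
Newton iteration, ψ₁⁰ = 0.5:
  ψ₁ = 0.500: g = 0.0115, g' = -0.767 → ψ₁ = 0.515
Converged at ψ₁ = 0.515.
Drum-1 compositions:
  THF: x = 0.176, y = 0.601
  n-octane: x = 0.652, y = 0.320
  ethylbenzene: x = 0.172, y = 0.079
Drum-2 feed = drum-1 vapor: z₂ = (0.6013, 0.3197, 0.0790).
Drum 2:
Material balance + equilibrium reduce to Σ zᵢ(Kᵢ−1)/(1+ψ₂(Kᵢ−1)) = 0.
Feasibility: ΣzᵢKᵢ = 1.190, Σzᵢ/Kᵢ = 1.891 — both > 1, two phases present.
Newton iteration, ψ₂⁰ = 0.62:
  ψ₂ = 0.620: g = -0.2264, g' = -0.936 → ψ₂ = 0.378
  ψ₂ = 0.378: g = -0.0398, g' = -0.659 → ψ₂ = 0.318
  ψ₂ = 0.318: g = -0.0010, g' = -0.628 → ψ₂ = 0.316
Converged at ψ₂ = 0.316.
  THF: x = 0.479, y = 0.867
  n-octane: x = 0.417, y = 0.108
  ethylbenzene: x = 0.104, y = 0.025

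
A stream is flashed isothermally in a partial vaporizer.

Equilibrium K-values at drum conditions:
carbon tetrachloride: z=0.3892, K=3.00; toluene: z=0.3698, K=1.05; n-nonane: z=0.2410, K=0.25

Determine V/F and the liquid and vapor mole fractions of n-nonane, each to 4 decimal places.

Newton–Raphson from V/F = 0.64:
  V/F = 0.6400: g = 0.01172, g' = -0.8017 → V/F = 0.6546
  V/F = 0.6546: g = -0.00010, g' = -0.8160 → V/F = 0.6545
Converged at V/F = 0.6545.
Compositions from xᵢ = zᵢ/(1+V/F(Kᵢ−1)), yᵢ = Kᵢxᵢ:
  carbon tetrachloride: x = 0.1686, y = 0.5057
  toluene: x = 0.3581, y = 0.3760
  n-nonane: x = 0.4734, y = 0.1183

V/F = 0.6545, x_n-nonane = 0.4734, y_n-nonane = 0.1183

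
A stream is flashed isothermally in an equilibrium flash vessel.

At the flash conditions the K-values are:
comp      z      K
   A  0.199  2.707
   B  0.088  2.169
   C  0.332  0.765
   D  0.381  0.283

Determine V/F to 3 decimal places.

V/F = 0.111

Material balance + equilibrium reduce to Σ zᵢ(Kᵢ−1)/(1+V/F(Kᵢ−1)) = 0.
Feasibility: ΣzᵢKᵢ = 1.091, Σzᵢ/Kᵢ = 1.894 — both > 1, two phases present.
Iterate (Newton) starting at V/F = 0.5:
  V/F = 0.500: g = -0.2661, g' = -0.716 → V/F = 0.129
  V/F = 0.129: g = -0.0133, g' = -0.738 → V/F = 0.110
  V/F = 0.110: g = 0.0002, g' = -0.755 → V/F = 0.111
Converged at V/F = 0.111.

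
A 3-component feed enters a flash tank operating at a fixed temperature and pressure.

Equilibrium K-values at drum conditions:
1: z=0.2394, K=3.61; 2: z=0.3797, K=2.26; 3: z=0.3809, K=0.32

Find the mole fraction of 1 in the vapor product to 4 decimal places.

y_1 = 0.3112

Iterate (Newton) starting at V/F = 0.38:
  V/F = 0.3800: g = 0.28796, g' = -1.0070 → V/F = 0.6660
  V/F = 0.6660: g = 0.01494, g' = -0.9841 → V/F = 0.6811
Converged at V/F = 0.6811.
Compositions from xᵢ = zᵢ/(1+V/F(Kᵢ−1)), yᵢ = Kᵢxᵢ:
  1: x = 0.0862, y = 0.3112
  2: x = 0.2043, y = 0.4618
  3: x = 0.7095, y = 0.2270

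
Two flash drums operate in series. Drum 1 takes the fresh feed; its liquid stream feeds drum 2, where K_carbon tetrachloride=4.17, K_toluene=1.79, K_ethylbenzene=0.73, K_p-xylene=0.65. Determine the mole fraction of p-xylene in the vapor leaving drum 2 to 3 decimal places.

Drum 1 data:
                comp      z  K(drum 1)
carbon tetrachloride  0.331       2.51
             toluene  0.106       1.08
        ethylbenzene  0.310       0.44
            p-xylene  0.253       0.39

Drum 1:
Rachford–Rice: g(ψ₁) = Σ zᵢ(Kᵢ−1)/(1+ψ₁(Kᵢ−1)) = 0.
Feasibility: ΣzᵢKᵢ = 1.180, Σzᵢ/Kᵢ = 1.583 — both > 1, two phases present.
Newton iteration, ψ₁⁰ = 0.43:
  ψ₁ = 0.430: g = -0.1266, g' = -0.620 → ψ₁ = 0.226
  ψ₁ = 0.226: g = 0.0034, g' = -0.674 → ψ₁ = 0.231
Converged at ψ₁ = 0.231.
Drum-1 compositions:
  carbon tetrachloride: x = 0.245, y = 0.616
  toluene: x = 0.104, y = 0.112
  ethylbenzene: x = 0.356, y = 0.157
  p-xylene: x = 0.294, y = 0.115
Drum-2 feed = drum-1 liquid: z₂ = (0.2455, 0.1041, 0.3560, 0.2944).
Drum 2:
Rachford–Rice: g(ψ₂) = Σ zᵢ(Kᵢ−1)/(1+ψ₂(Kᵢ−1)) = 0.
Feasibility: ΣzᵢKᵢ = 1.661, Σzᵢ/Kᵢ = 1.058 — both > 1, two phases present.
Newton iteration, ψ₂⁰ = 0.67:
  ψ₂ = 0.670: g = 0.0509, g' = -0.381 → ψ₂ = 0.804
  ψ₂ = 0.804: g = 0.0035, g' = -0.332 → ψ₂ = 0.814
Converged at ψ₂ = 0.814.
  carbon tetrachloride: x = 0.069, y = 0.286
  toluene: x = 0.063, y = 0.113
  ethylbenzene: x = 0.456, y = 0.333
  p-xylene: x = 0.412, y = 0.268

y_p-xylene (drum 2) = 0.268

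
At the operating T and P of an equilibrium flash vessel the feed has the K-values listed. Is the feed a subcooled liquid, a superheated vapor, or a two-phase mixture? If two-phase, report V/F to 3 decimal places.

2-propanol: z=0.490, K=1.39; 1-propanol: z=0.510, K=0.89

superheated vapor

ΣzᵢKᵢ = 1.135; Σzᵢ/Kᵢ = 0.926.
Since Σzᵢ/Kᵢ < 1 the mixture is above its dew point — single vapor phase.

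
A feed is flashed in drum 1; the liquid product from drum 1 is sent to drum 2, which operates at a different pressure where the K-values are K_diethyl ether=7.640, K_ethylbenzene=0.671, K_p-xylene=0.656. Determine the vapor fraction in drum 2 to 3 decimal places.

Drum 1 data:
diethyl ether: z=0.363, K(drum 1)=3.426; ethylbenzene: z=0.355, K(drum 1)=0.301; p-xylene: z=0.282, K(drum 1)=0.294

Drum 1:
Let ψ₁ = V/F and solve Σ zᵢ(Kᵢ−1)/(1+ψ₁(Kᵢ−1)) = 0.
g(0) = ΣzᵢKᵢ − 1 = 0.433 and g(1) = 1 − Σzᵢ/Kᵢ = -1.245, so a root lies in (0, 1).
Newton iteration, ψ₁⁰ = 0.5:
  ψ₁ = 0.500: g = -0.2912, g' = -1.182 → ψ₁ = 0.254
Converged at ψ₁ = 0.254.
Drum-1 compositions:
  diethyl ether: x = 0.224, y = 0.769
  ethylbenzene: x = 0.432, y = 0.130
  p-xylene: x = 0.344, y = 0.101
Drum-2 feed = drum-1 liquid: z₂ = (0.2245, 0.4318, 0.3438).
Drum 2:
Newton iteration, ψ₂⁰ = 0.46:
  ψ₂ = 0.460: g = 0.0597, g' = -0.724 → ψ₂ = 0.542
  ψ₂ = 0.542: g = 0.0056, g' = -0.598 → ψ₂ = 0.552
Converged at ψ₂ = 0.552.
  diethyl ether: x = 0.048, y = 0.368
  ethylbenzene: x = 0.528, y = 0.354
  p-xylene: x = 0.424, y = 0.278

V/F (drum 2) = 0.552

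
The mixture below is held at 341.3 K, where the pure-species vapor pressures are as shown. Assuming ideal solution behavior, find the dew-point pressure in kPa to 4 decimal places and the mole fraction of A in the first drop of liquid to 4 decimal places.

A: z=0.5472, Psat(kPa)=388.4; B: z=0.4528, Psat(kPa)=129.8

At the dew point ψ → 1, so Σzᵢ/Kᵢ = 1 with Kᵢ = Pᵢˢᵃᵗ/P ⇒ 1/P = Σzᵢ/Pᵢˢᵃᵗ.
1/P = 0.5472/388.4 + 0.4528/129.8 = 0.0048973 ⇒ P = 204.1941 kPa
xᵢ = zᵢP/Pᵢˢᵃᵗ ⇒ x_A = 0.5472·204.1941/388.4 = 0.2877

Pdew = 204.1941 kPa, x_A = 0.2877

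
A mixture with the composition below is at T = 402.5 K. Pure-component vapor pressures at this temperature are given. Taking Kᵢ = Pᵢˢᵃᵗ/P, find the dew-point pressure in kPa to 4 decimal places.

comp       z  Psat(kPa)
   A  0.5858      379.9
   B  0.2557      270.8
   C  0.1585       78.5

Pdew = 221.9592 kPa

At the dew point ψ → 1, so Σzᵢ/Kᵢ = 1 with Kᵢ = Pᵢˢᵃᵗ/P ⇒ 1/P = Σzᵢ/Pᵢˢᵃᵗ.
1/P = 0.5858/379.9 + 0.2557/270.8 + 0.1585/78.5 = 0.0045053 ⇒ P = 221.9592 kPa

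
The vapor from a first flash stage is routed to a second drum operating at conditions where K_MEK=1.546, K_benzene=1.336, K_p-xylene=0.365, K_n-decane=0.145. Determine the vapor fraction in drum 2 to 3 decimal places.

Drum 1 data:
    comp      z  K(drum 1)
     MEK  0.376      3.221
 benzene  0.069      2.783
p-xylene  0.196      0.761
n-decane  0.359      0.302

Drum 1:
Rachford–Rice: g(ψ₁) = Σ zᵢ(Kᵢ−1)/(1+ψ₁(Kᵢ−1)) = 0.
Feasibility: ΣzᵢKᵢ = 1.661, Σzᵢ/Kᵢ = 1.588 — both > 1, two phases present.
Newton–Raphson from ψ₁ = 0.5:
  ψ₁ = 0.500: g = 0.0226, g' = -0.905 → ψ₁ = 0.525
Converged at ψ₁ = 0.525.
Drum-1 compositions:
  MEK: x = 0.174, y = 0.559
  benzene: x = 0.036, y = 0.099
  p-xylene: x = 0.224, y = 0.171
  n-decane: x = 0.567, y = 0.171
Drum-2 feed = drum-1 vapor: z₂ = (0.5591, 0.0992, 0.1706, 0.1711).
Drum 2:
Iterate (Newton) starting at ψ₂ = 0.3:
  ψ₂ = 0.300: g = -0.0380, g' = -0.464 → ψ₂ = 0.218
  ψ₂ = 0.218: g = -0.0017, g' = -0.424 → ψ₂ = 0.214
Converged at ψ₂ = 0.214.
  MEK: x = 0.501, y = 0.774
  benzene: x = 0.093, y = 0.124
  p-xylene: x = 0.197, y = 0.072
  n-decane: x = 0.209, y = 0.030

V/F (drum 2) = 0.214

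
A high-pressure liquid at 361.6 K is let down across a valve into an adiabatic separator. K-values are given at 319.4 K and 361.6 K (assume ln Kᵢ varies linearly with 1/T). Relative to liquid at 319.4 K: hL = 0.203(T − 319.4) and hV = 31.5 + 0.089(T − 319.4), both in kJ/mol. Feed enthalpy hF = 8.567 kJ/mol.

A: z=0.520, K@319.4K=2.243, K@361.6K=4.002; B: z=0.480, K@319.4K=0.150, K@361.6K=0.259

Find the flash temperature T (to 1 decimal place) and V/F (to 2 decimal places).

Adiabatic flash: solve Rachford–Rice at each trial T, then check hF = ψ·hV(T) + (1−ψ)·hL(T).
  T = 319.4 K: K = (2.243, 0.150), RR gives ψ = 0.226, H_out = 7.106 kJ/mol
  T = 361.6 K: K = (4.002, 0.259), RR gives ψ = 0.542, H_out = 23.028 kJ/mol
  T = 340.5 K: K = (3.050, 0.200), RR gives ψ = 0.416, H_out = 16.394 kJ/mol
  T = 329.9 K: K = (2.627, 0.174), RR gives ψ = 0.335, H_out = 12.269 kJ/mol
  T = 324.6 K: K = (2.429, 0.162), RR gives ψ = 0.284, H_out = 9.842 kJ/mol
  T = 322.0 K: K = (2.335, 0.156), RR gives ψ = 0.256, H_out = 8.526 kJ/mol
  T = 323.3 K: K = (2.381, 0.159), RR gives ψ = 0.271, H_out = 9.196 kJ/mol
Linear interpolation between T = 322.0 (H_out = 8.526) and T = 323.3 (H_out = 9.196) on hF = 8.567 gives T ≈ 322.1 K, at which ψ = 0.26.

T = 322.1 K, V/F = 0.26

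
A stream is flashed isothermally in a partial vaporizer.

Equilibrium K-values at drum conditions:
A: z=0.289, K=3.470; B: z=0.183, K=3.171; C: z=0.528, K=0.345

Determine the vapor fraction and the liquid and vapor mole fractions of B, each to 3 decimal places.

ψ = 0.496, x_B = 0.088, y_B = 0.279

Rachford–Rice: g(ψ) = Σ zᵢ(Kᵢ−1)/(1+ψ(Kᵢ−1)) = 0.
Feasibility: ΣzᵢKᵢ = 1.765, Σzᵢ/Kᵢ = 1.671 — both > 1, two phases present.
Newton–Raphson from ψ = 0.5:
  ψ = 0.500: g = -0.0044, g' = -1.052 → ψ = 0.496
Converged at ψ = 0.496.
Compositions from xᵢ = zᵢ/(1+ψ(Kᵢ−1)), yᵢ = Kᵢxᵢ:
  A: x = 0.130, y = 0.451
  B: x = 0.088, y = 0.279
  C: x = 0.782, y = 0.270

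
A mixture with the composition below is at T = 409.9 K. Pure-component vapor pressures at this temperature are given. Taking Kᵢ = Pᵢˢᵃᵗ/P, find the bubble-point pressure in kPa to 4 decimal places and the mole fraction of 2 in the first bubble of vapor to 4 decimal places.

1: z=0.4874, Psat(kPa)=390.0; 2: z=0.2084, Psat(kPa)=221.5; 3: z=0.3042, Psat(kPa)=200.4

At the bubble point ψ → 0, so ΣzᵢKᵢ = 1 with Kᵢ = Pᵢˢᵃᵗ/P ⇒ P = ΣzᵢPᵢˢᵃᵗ.
P = 0.4874·390.0 + 0.2084·221.5 + 0.3042·200.4 = 297.2083 kPa
yᵢ = zᵢPᵢˢᵃᵗ/P ⇒ y_2 = 0.2084·221.5/297.2083 = 0.1553

Pbub = 297.2083 kPa, y_2 = 0.1553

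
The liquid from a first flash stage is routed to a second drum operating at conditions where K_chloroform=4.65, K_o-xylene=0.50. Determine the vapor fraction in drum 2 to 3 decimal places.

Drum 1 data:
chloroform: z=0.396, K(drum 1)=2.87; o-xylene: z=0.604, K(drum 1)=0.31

V/F (drum 2) = 0.339

Drum 1:
Newton iteration, ψ₁⁰ = 0.7:
  ψ₁ = 0.700: g = -0.4854, g' = -1.336 → ψ₁ = 0.337
  ψ₁ = 0.337: g = -0.0883, g' = -1.009 → ψ₁ = 0.249
  ψ₁ = 0.249: g = 0.0020, g' = -1.064 → ψ₁ = 0.251
Converged at ψ₁ = 0.251.
Drum-1 compositions:
  chloroform: x = 0.270, y = 0.774
  o-xylene: x = 0.730, y = 0.226
Drum-2 feed = drum-1 liquid: z₂ = (0.2695, 0.7305).
Drum 2:
Rachford–Rice: g(ψ₂) = Σ zᵢ(Kᵢ−1)/(1+ψ₂(Kᵢ−1)) = 0.
Check two-phase: ΣzᵢKᵢ = 1.619 > 1 and Σzᵢ/Kᵢ = 1.519 > 1, so g(0) = 0.619 > 0 and g(1) = -0.519 < 0.
Binary case is linear: z₁(K₁−1)(1+ψ₂(K₂−1)) + z₂(K₂−1)(1+ψ₂(K₁−1)) = 0
⇒ ψ₂ = [z₁(K₁−1)+z₂(K₂−1)] / [−(K₁−1)(K₂−1)] = 0.6186/1.8250 = 0.339
  chloroform: x = 0.120, y = 0.560
  o-xylene: x = 0.880, y = 0.440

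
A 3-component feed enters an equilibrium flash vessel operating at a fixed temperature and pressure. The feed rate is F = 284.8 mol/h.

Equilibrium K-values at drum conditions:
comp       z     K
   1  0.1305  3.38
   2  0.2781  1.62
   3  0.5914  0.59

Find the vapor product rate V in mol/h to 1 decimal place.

Material balance + equilibrium reduce to Σ zᵢ(Kᵢ−1)/(1+ψ(Kᵢ−1)) = 0.
g(0) = ΣzᵢKᵢ − 1 = 0.2405 and g(1) = 1 − Σzᵢ/Kᵢ = -0.2126, so a root lies in (0, 1).
Iterate (Newton) starting at ψ = 0.48:
  ψ = 0.4800: g = -0.02403, g' = -0.3786 → ψ = 0.4165
  ψ = 0.4165: g = 0.00059, g' = -0.3985 → ψ = 0.4180
Converged at ψ = 0.4180.
Then V = ψ·F = 0.4180·284.8 = 119.1 mol/h and L = F − V = 165.7 mol/h.

V = 119.1 mol/h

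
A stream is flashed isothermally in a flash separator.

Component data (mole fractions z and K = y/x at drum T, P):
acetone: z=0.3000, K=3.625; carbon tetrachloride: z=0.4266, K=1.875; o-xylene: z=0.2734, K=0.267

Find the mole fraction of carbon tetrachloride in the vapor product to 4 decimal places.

Rachford–Rice: g(ψ) = Σ zᵢ(Kᵢ−1)/(1+ψ(Kᵢ−1)) = 0.
g(0) = ΣzᵢKᵢ − 1 = 0.9604 and g(1) = 1 − Σzᵢ/Kᵢ = -0.3342, so a root lies in (0, 1).
Newton iteration, ψ⁰ = 0.5:
  ψ = 0.5000: g = 0.28387, g' = -0.9106 → ψ = 0.8117
  ψ = 0.8117: g = -0.02502, g' = -1.2181 → ψ = 0.7912
  ψ = 0.7912: g = -0.00056, g' = -1.1649 → ψ = 0.7907
Converged at ψ = 0.7907.
Compositions from xᵢ = zᵢ/(1+ψ(Kᵢ−1)), yᵢ = Kᵢxᵢ:
  acetone: x = 0.0975, y = 0.3536
  carbon tetrachloride: x = 0.2521, y = 0.4728
  o-xylene: x = 0.6503, y = 0.1736

y_carbon tetrachloride = 0.4728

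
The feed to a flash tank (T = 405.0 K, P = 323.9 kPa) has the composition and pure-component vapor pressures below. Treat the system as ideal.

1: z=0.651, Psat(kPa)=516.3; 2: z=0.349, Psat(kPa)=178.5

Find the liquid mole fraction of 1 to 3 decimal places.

x_1 = 0.430

Raoult's law: Kᵢ = Pᵢˢᵃᵗ/P = Pᵢˢᵃᵗ/323.9.
  K_1 = 516.3/323.9 = 1.59401, K_2 = 178.5/323.9 = 0.55110
Material balance + equilibrium reduce to Σ zᵢ(Kᵢ−1)/(1+V/F(Kᵢ−1)) = 0.
Feasibility: ΣzᵢKᵢ = 1.230, Σzᵢ/Kᵢ = 1.042 — both > 1, two phases present.
Newton–Raphson from V/F = 0.37:
  V/F = 0.370: g = 0.1292, g' = -0.256 → V/F = 0.875
  V/F = 0.875: g = -0.0037, g' = -0.290 → V/F = 0.863
Converged at V/F = 0.863.
Compositions from xᵢ = zᵢ/(1+V/F(Kᵢ−1)), yᵢ = Kᵢxᵢ:
  1: x = 0.430, y = 0.686
  2: x = 0.570, y = 0.314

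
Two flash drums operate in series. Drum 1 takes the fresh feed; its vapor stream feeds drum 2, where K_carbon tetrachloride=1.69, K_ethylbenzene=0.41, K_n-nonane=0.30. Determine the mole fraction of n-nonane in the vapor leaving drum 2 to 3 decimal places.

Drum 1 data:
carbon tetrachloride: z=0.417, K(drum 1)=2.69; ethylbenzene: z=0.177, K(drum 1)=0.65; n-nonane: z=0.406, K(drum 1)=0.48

y_n-nonane (drum 2) = 0.102

Drum 1:
Material balance + equilibrium reduce to Σ zᵢ(Kᵢ−1)/(1+ψ₁(Kᵢ−1)) = 0.
g(0) = ΣzᵢKᵢ − 1 = 0.432 and g(1) = 1 − Σzᵢ/Kᵢ = -0.273, so a root lies in (0, 1).
Iterate (Newton) starting at ψ₁ = 0.51:
  ψ₁ = 0.510: g = 0.0158, g' = -0.579 → ψ₁ = 0.537
Converged at ψ₁ = 0.537.
Drum-1 compositions:
  carbon tetrachloride: x = 0.219, y = 0.588
  ethylbenzene: x = 0.218, y = 0.142
  n-nonane: x = 0.563, y = 0.270
Drum-2 feed = drum-1 vapor: z₂ = (0.5878, 0.1417, 0.2705).
Drum 2:
Newton iteration, ψ₂⁰ = 0.5:
  ψ₂ = 0.500: g = -0.1083, g' = -0.568 → ψ₂ = 0.309
  ψ₂ = 0.309: g = -0.0096, g' = -0.480 → ψ₂ = 0.289
Converged at ψ₂ = 0.289.
  carbon tetrachloride: x = 0.490, y = 0.828
  ethylbenzene: x = 0.171, y = 0.070
  n-nonane: x = 0.339, y = 0.102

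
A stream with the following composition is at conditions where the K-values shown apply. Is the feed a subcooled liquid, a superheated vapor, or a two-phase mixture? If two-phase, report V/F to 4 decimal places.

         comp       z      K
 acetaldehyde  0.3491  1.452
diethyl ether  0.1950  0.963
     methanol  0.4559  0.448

ΣzᵢKᵢ = 0.8989; Σzᵢ/Kᵢ = 1.4606.
Since ΣzᵢKᵢ < 1 the mixture is below its bubble point — single liquid phase.

subcooled liquid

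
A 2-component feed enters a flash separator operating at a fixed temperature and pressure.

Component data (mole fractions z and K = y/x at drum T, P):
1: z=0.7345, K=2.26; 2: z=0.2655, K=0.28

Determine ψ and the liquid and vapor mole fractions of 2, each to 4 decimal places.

Rachford–Rice: g(ψ) = Σ zᵢ(Kᵢ−1)/(1+ψ(Kᵢ−1)) = 0.
Feasibility: ΣzᵢKᵢ = 1.7343, Σzᵢ/Kᵢ = 1.2732 — both > 1, two phases present.
Binary case is linear: z₁(K₁−1)(1+ψ(K₂−1)) + z₂(K₂−1)(1+ψ(K₁−1)) = 0
⇒ ψ = [z₁(K₁−1)+z₂(K₂−1)] / [−(K₁−1)(K₂−1)] = 0.73431/0.90720 = 0.8094
Compositions from xᵢ = zᵢ/(1+ψ(Kᵢ−1)), yᵢ = Kᵢxᵢ:
  1: x = 0.3636, y = 0.8218
  2: x = 0.6364, y = 0.1782

ψ = 0.8094, x_2 = 0.6364, y_2 = 0.1782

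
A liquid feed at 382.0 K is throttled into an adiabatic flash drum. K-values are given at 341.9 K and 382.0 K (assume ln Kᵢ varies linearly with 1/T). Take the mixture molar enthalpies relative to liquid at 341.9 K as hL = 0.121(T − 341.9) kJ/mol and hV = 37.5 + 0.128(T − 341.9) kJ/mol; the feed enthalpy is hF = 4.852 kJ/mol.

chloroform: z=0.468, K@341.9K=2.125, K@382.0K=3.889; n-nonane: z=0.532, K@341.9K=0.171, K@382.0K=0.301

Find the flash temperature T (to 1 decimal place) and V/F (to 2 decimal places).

T = 343.8 K, V/F = 0.12

Adiabatic flash: solve Rachford–Rice at each trial T, then check hF = ψ·hV(T) + (1−ψ)·hL(T).
  T = 341.9 K: K = (2.125, 0.171), RR gives ψ = 0.092, H_out = 3.437 kJ/mol
  T = 382.0 K: K = (3.889, 0.301), RR gives ψ = 0.485, H_out = 23.190 kJ/mol
  T = 361.9 K: K = (2.921, 0.230), RR gives ψ = 0.331, H_out = 14.882 kJ/mol
  T = 351.9 K: K = (2.503, 0.199), RR gives ψ = 0.230, H_out = 9.868 kJ/mol
  T = 346.9 K: K = (2.309, 0.185), RR gives ψ = 0.168, H_out = 6.897 kJ/mol
  T = 344.4 K: K = (2.216, 0.178), RR gives ψ = 0.132, H_out = 5.240 kJ/mol
  T = 343.1 K: K = (2.168, 0.174), RR gives ψ = 0.111, H_out = 4.322 kJ/mol
  T = 343.8 K: K = (2.194, 0.176), RR gives ψ = 0.122, H_out = 4.822 kJ/mol
Linear interpolation between T = 343.8 (H_out = 4.822) and T = 344.4 (H_out = 5.240) on hF = 4.852 gives T ≈ 343.8 K, at which ψ = 0.12.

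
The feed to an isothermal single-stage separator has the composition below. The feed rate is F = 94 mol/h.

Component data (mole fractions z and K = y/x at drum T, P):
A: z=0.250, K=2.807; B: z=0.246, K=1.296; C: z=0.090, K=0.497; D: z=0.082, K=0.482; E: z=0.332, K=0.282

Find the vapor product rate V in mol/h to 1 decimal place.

Rachford–Rice: g(ψ) = Σ zᵢ(Kᵢ−1)/(1+ψ(Kᵢ−1)) = 0.
g(0) = ΣzᵢKᵢ − 1 = 0.198 and g(1) = 1 − Σzᵢ/Kᵢ = -0.807, so a root lies in (0, 1).
Newton iteration, ψ⁰ = 0.37:
  ψ = 0.370: g = -0.0964, g' = -0.696 → ψ = 0.232
  ψ = 0.232: g = 0.0013, g' = -0.728 → ψ = 0.233
Converged at ψ = 0.233.
Then V = ψ·F = 0.2332·94 = 21.9 mol/h and L = F − V = 72.1 mol/h.

V = 21.9 mol/h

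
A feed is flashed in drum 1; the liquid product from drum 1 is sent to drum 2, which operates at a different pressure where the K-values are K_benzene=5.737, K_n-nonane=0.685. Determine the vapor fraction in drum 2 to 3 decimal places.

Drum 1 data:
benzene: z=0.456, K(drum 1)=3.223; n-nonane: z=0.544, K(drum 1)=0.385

V/F (drum 2) = 0.523

Drum 1:
Rachford–Rice: g(ψ₁) = Σ zᵢ(Kᵢ−1)/(1+ψ₁(Kᵢ−1)) = 0.
Check two-phase: ΣzᵢKᵢ = 1.679 > 1 and Σzᵢ/Kᵢ = 1.554 > 1, so g(0) = 0.679 > 0 and g(1) = -0.554 < 0.
Binary case is linear: z₁(K₁−1)(1+ψ₁(K₂−1)) + z₂(K₂−1)(1+ψ₁(K₁−1)) = 0
⇒ ψ₁ = [z₁(K₁−1)+z₂(K₂−1)] / [−(K₁−1)(K₂−1)] = 0.6791/1.3671 = 0.497
Drum-1 compositions:
  benzene: x = 0.217, y = 0.698
  n-nonane: x = 0.783, y = 0.302
Drum-2 feed = drum-1 liquid: z₂ = (0.2167, 0.7833).
Drum 2:
Material balance + equilibrium reduce to Σ zᵢ(Kᵢ−1)/(1+ψ₂(Kᵢ−1)) = 0.
Feasibility: ΣzᵢKᵢ = 1.780, Σzᵢ/Kᵢ = 1.181 — both > 1, two phases present.
Iterate (Newton) starting at ψ₂ = 0.5:
  ψ₂ = 0.500: g = 0.0119, g' = -0.538 → ψ₂ = 0.522
  ψ₂ = 0.522: g = 0.0003, g' = -0.514 → ψ₂ = 0.523
Converged at ψ₂ = 0.523.
  benzene: x = 0.062, y = 0.358
  n-nonane: x = 0.938, y = 0.642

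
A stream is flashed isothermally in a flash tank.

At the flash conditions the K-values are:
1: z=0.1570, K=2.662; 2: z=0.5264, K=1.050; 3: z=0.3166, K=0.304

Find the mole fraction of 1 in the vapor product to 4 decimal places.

y_1 = 0.3452

Let ψ = V/F and solve Σ zᵢ(Kᵢ−1)/(1+ψ(Kᵢ−1)) = 0.
Feasibility: ΣzᵢKᵢ = 1.0669, Σzᵢ/Kᵢ = 1.6018 — both > 1, two phases present.
Iterate (Newton) starting at ψ = 0.43:
  ψ = 0.4300: g = -0.13652, g' = -0.4611 → ψ = 0.1339
  ψ = 0.1339: g = -0.00343, g' = -0.4780 → ψ = 0.1267
  ψ = 0.1267: g = 0.00001, g' = -0.4817 → ψ = 0.1268
Converged at ψ = 0.1268.
Compositions from xᵢ = zᵢ/(1+ψ(Kᵢ−1)), yᵢ = Kᵢxᵢ:
  1: x = 0.1297, y = 0.3452
  2: x = 0.5231, y = 0.5492
  3: x = 0.3472, y = 0.1056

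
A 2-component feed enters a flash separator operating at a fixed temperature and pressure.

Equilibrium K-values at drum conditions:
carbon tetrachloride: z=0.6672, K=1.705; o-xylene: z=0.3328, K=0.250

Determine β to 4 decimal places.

β = 0.4175

Rachford–Rice: g(β) = Σ zᵢ(Kᵢ−1)/(1+β(Kᵢ−1)) = 0.
Feasibility: ΣzᵢKᵢ = 1.2208, Σzᵢ/Kᵢ = 1.7225 — both > 1, two phases present.
Newton–Raphson from β = 0.51:
  β = 0.5100: g = -0.05823, g' = -0.6704 → β = 0.4231
  β = 0.4231: g = -0.00333, g' = -0.5984 → β = 0.4176
  β = 0.4176: g = -0.00001, g' = -0.5948 → β = 0.4175
Converged at β = 0.4175.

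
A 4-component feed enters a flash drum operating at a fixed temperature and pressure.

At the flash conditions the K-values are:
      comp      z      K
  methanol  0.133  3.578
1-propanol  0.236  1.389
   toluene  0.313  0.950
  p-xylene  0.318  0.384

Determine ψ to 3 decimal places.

Let ψ = V/F and solve Σ zᵢ(Kᵢ−1)/(1+ψ(Kᵢ−1)) = 0.
Check two-phase: ΣzᵢKᵢ = 1.223 > 1 and Σzᵢ/Kᵢ = 1.365 > 1, so g(0) = 0.223 > 0 and g(1) = -0.365 < 0.
Newton iteration, ψ⁰ = 0.65:
  ψ = 0.650: g = -0.1415, g' = -0.483 → ψ = 0.357
  ψ = 0.357: g = -0.0079, g' = -0.466 → ψ = 0.340
Converged at ψ = 0.340.

ψ = 0.340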